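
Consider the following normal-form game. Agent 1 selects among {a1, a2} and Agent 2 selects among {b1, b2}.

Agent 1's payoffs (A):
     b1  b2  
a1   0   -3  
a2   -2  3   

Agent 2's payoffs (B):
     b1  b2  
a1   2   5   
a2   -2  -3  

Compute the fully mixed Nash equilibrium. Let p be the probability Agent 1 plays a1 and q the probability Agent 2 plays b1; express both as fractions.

Each player's mixing probability is pinned down by making the *other* player indifferent.
Agent 2 indifferent between b1 and b2: p·2 + (1−p)·(-2) = p·5 + (1−p)·(-3) ⟹ (-2) + 4p = (-3) + 8p ⟹ p = 1/4.
Agent 1 indifferent between a1 and a2: q·0 + (1−q)·(-3) = q·(-2) + (1−q)·3 ⟹ (-3) + 3q = 3 + (-5)q ⟹ q = 3/4.

p = 1/4, q = 3/4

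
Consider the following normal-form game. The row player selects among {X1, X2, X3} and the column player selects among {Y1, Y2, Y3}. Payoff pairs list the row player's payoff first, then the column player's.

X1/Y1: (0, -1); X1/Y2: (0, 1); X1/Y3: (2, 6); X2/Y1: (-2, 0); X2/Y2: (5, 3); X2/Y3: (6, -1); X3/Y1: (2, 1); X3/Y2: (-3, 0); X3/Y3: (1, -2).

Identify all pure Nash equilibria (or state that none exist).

(X2, Y2) and (X3, Y1)

A profile is a Nash equilibrium when each player is best-responding to the other.
The row player's best responses — vs Y1: X3 (payoff 2); vs Y2: X2 (payoff 5); vs Y3: X2 (payoff 6).
The column player's best responses — vs X1: Y3 (payoff 6); vs X2: Y2 (payoff 3); vs X3: Y1 (payoff 1).
Mutual best responses occur at (X2, Y2) and (X3, Y1); at each, neither player gains by switching.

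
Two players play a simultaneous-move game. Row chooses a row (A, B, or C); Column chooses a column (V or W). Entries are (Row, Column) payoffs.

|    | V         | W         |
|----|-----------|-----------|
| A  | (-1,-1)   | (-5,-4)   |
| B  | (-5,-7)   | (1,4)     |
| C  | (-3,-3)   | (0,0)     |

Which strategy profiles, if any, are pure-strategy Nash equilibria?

(A, V) and (B, W)

Check mutual best responses: a cell is a NE iff neither player can gain by unilaterally deviating.
Row's best responses — vs V: A (payoff -1); vs W: B (payoff 1).
Column's best responses — vs A: V (payoff -1); vs B: W (payoff 4); vs C: W (payoff 0).
Mutual best responses occur at (A, V) and (B, W); at each, neither player gains by switching.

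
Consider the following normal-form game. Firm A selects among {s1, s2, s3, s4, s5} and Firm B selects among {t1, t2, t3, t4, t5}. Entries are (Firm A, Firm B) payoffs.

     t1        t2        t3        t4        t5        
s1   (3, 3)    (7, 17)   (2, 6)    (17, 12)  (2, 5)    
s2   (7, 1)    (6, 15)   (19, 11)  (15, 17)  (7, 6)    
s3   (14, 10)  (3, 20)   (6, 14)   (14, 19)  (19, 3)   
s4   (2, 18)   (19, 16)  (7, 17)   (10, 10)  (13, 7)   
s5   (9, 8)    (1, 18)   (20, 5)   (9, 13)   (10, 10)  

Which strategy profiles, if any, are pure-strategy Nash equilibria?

There is no pure-strategy Nash equilibrium

A profile is a Nash equilibrium when each player is best-responding to the other.
Firm A's best responses — vs t1: s3 (payoff 14); vs t2: s4 (payoff 19); vs t3: s5 (payoff 20); vs t4: s1 (payoff 17); vs t5: s3 (payoff 19).
Firm B's best responses — vs s1: t2 (payoff 17); vs s2: t4 (payoff 17); vs s3: t2 (payoff 20); vs s4: t1 (payoff 18); vs s5: t2 (payoff 18).
No cell has both players best-responding. For instance, Firm A's best reply to t2 is s4, but against s4 Firm B prefers t1 over t2.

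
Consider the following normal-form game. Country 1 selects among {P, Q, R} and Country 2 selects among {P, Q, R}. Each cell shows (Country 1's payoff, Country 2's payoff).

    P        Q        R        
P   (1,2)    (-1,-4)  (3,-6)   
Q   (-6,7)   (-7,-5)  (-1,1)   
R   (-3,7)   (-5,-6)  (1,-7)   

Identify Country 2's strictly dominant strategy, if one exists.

P

Check whether one of Country 2's strategies beats all alternatives regardless of what the opponent does.
P strictly dominates: vs P: 2 > each of {-4, -6}; vs Q: 7 > each of {-5, 1}; vs R: 7 > each of {-6, -7}.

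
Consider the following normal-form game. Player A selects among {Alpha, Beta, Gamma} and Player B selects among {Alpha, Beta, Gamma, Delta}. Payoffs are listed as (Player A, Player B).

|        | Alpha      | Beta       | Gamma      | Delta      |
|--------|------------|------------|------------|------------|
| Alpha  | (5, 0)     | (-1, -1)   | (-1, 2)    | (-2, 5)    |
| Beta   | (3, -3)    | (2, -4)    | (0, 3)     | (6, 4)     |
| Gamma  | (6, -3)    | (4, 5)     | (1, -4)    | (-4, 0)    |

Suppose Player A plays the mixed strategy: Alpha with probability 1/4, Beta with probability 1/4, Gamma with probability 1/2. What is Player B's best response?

Player B's best reply maximizes expected payoff against the mix.
Alpha: (1/4)·0 + (1/4)·(-3) + (1/2)·(-3) = -9/4
Beta: (1/4)·(-1) + (1/4)·(-4) + (1/2)·5 = 5/4
Gamma: (1/4)·2 + (1/4)·3 + (1/2)·(-4) = -3/4
Delta: (1/4)·5 + (1/4)·4 + (1/2)·0 = 9/4
Highest expected payoff is 9/4, from Delta.

Delta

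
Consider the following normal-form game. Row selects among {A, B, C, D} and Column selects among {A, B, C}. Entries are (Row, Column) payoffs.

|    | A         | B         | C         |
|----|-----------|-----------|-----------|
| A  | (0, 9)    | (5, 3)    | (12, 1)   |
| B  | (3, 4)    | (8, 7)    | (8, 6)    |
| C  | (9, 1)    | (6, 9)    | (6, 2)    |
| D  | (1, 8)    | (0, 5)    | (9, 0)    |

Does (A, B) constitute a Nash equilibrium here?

Holding Column at B: Row gets 5 from A but could get 8 by switching to B. Row has a profitable deviation.

No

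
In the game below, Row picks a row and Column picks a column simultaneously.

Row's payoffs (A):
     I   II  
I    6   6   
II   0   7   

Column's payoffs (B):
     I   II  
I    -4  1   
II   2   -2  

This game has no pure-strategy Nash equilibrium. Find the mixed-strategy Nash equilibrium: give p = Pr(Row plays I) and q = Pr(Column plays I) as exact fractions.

In a mixed NE each player is indifferent between their pure strategies, so the opponent's mix sets the indifference.
Column indifferent between I and II: p·(-4) + (1−p)·2 = p·1 + (1−p)·(-2) ⟹ 2 + (-6)p = (-2) + 3p ⟹ p = 4/9.
Row indifferent between I and II: q·6 + (1−q)·6 = q·0 + (1−q)·7 ⟹ 6 + 0q = 7 + (-7)q ⟹ q = 1/7.

p = 4/9, q = 1/7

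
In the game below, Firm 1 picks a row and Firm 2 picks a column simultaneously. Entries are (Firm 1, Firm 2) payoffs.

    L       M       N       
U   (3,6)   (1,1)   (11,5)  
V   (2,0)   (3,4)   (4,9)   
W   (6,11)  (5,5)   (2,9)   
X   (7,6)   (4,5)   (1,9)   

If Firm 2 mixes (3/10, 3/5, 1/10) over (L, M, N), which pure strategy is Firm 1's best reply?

W

Firm 1's best reply maximizes expected payoff against the mix.
U: (3/10)·3 + (3/5)·1 + (1/10)·11 = 13/5
V: (3/10)·2 + (3/5)·3 + (1/10)·4 = 14/5
W: (3/10)·6 + (3/5)·5 + (1/10)·2 = 5
X: (3/10)·7 + (3/5)·4 + (1/10)·1 = 23/5
Highest expected payoff is 5, from W.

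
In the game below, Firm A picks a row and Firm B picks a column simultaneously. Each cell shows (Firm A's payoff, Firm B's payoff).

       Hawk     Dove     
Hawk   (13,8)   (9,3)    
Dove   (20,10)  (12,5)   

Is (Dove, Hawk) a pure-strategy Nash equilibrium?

Yes

Holding Firm B at Hawk: Firm A gets 20 from Dove, versus 13 from Hawk. No profitable deviation for Firm A.
Holding Firm A at Dove: Firm B gets 10 from Hawk, versus 5 from Dove. No profitable deviation for Firm B either.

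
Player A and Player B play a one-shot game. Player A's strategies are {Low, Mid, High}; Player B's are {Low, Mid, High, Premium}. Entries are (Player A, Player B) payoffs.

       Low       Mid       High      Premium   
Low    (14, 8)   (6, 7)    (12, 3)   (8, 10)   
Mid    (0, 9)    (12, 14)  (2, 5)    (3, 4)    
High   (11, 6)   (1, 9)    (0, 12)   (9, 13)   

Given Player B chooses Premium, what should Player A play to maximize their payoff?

With Player B fixed at Premium, Player A's payoffs are: Low → 8, Mid → 3, High → 9.
The maximum is 9, achieved by High.

High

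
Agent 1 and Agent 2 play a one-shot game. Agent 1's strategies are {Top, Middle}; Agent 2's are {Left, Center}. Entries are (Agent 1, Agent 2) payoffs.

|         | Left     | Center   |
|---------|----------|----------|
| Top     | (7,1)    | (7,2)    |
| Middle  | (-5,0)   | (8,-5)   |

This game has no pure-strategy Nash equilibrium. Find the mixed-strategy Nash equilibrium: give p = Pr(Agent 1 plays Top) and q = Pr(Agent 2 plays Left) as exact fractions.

p = 5/6, q = 1/13

Each player's mixing probability is pinned down by making the *other* player indifferent.
Agent 2 indifferent between Left and Center: p·1 + (1−p)·0 = p·2 + (1−p)·(-5) ⟹ 0 + 1p = (-5) + 7p ⟹ p = 5/6.
Agent 1 indifferent between Top and Middle: q·7 + (1−q)·7 = q·(-5) + (1−q)·8 ⟹ 7 + 0q = 8 + (-13)q ⟹ q = 1/13.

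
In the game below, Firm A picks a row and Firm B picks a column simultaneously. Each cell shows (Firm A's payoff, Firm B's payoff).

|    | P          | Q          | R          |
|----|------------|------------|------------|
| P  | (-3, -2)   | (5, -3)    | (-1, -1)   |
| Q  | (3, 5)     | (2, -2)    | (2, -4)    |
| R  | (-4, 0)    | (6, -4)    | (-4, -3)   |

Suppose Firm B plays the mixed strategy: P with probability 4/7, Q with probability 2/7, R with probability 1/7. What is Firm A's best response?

Q

Firm A's best reply maximizes expected payoff against the mix.
P: (4/7)·(-3) + (2/7)·5 + (1/7)·(-1) = -3/7
Q: (4/7)·3 + (2/7)·2 + (1/7)·2 = 18/7
R: (4/7)·(-4) + (2/7)·6 + (1/7)·(-4) = -8/7
Highest expected payoff is 18/7, from Q.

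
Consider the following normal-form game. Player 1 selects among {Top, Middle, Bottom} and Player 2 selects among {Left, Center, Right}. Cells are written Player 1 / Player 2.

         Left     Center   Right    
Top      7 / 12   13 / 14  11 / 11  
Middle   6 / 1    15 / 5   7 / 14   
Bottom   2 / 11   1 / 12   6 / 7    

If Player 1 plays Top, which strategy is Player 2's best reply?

With Player 1 fixed at Top, Player 2's payoffs are: Left → 12, Center → 14, Right → 11.
The maximum is 14, achieved by Center.

Center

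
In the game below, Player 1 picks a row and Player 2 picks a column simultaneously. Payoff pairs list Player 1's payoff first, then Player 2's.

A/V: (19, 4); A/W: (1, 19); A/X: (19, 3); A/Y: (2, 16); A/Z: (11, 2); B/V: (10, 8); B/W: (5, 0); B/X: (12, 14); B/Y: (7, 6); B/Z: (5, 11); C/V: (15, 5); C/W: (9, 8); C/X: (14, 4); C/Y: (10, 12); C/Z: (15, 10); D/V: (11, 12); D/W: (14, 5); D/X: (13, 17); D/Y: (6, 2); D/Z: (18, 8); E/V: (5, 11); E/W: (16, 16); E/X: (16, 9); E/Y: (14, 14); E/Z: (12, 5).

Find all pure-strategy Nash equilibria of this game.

Check mutual best responses: a cell is a NE iff neither player can gain by unilaterally deviating.
Player 1's best responses — vs V: A (payoff 19); vs W: E (payoff 16); vs X: A (payoff 19); vs Y: E (payoff 14); vs Z: D (payoff 18).
Player 2's best responses — vs A: W (payoff 19); vs B: X (payoff 14); vs C: Y (payoff 12); vs D: X (payoff 17); vs E: W (payoff 16).
The only mutual best response is (E, W); neither player gains by switching there.

(E, W)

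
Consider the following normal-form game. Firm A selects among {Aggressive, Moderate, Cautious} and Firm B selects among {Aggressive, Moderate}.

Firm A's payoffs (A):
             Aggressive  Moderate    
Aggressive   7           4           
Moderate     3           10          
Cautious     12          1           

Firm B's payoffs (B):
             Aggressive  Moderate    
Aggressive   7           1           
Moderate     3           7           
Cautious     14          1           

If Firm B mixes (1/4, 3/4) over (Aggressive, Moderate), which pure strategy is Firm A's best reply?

Compute Firm A's expected payoff from each pure strategy against the given mix.
Aggressive: (1/4)·7 + (3/4)·4 = 19/4
Moderate: (1/4)·3 + (3/4)·10 = 33/4
Cautious: (1/4)·12 + (3/4)·1 = 15/4
Highest expected payoff is 33/4, from Moderate.

Moderate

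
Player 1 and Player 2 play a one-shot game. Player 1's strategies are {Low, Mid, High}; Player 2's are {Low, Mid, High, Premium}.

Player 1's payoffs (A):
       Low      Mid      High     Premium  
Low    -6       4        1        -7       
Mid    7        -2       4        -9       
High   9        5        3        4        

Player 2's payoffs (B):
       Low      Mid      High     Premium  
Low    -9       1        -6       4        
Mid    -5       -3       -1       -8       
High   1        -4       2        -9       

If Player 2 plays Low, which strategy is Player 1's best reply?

High

With Player 2 fixed at Low, Player 1's payoffs are: Low → -6, Mid → 7, High → 9.
The maximum is 9, achieved by High.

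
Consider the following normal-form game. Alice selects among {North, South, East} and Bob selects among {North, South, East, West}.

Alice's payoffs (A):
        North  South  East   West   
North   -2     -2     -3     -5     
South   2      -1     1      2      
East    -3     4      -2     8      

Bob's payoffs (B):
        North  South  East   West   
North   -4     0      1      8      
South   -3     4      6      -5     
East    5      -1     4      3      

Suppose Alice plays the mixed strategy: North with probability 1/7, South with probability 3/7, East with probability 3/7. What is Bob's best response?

East

Compute Bob's expected payoff from each pure strategy against the given mix.
North: (1/7)·(-4) + (3/7)·(-3) + (3/7)·5 = 2/7
South: (1/7)·0 + (3/7)·4 + (3/7)·(-1) = 9/7
East: (1/7)·1 + (3/7)·6 + (3/7)·4 = 31/7
West: (1/7)·8 + (3/7)·(-5) + (3/7)·3 = 2/7
Highest expected payoff is 31/7, from East.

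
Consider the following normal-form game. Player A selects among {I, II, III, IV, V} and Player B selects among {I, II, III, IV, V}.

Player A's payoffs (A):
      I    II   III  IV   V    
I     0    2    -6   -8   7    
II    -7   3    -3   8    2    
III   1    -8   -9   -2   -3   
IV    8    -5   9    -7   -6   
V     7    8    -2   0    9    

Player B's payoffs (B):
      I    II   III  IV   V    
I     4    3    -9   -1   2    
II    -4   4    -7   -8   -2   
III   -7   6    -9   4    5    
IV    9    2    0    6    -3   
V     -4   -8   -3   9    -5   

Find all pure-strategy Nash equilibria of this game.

Find each player's best response to every opponent strategy; NE are the intersections.
Player A's best responses — vs I: IV (payoff 8); vs II: V (payoff 8); vs III: IV (payoff 9); vs IV: II (payoff 8); vs V: V (payoff 9).
Player B's best responses — vs I: I (payoff 4); vs II: II (payoff 4); vs III: II (payoff 6); vs IV: I (payoff 9); vs V: IV (payoff 9).
The only mutual best response is (IV, I); neither player gains by switching there.

(IV, I)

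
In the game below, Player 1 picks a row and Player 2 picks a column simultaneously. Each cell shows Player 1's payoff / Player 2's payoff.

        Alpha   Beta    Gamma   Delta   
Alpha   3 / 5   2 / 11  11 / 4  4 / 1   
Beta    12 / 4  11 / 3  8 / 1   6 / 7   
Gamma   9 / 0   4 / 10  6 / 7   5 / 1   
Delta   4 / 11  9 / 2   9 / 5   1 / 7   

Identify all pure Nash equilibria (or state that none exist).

(Beta, Delta)

A profile is a Nash equilibrium when each player is best-responding to the other.
Player 1's best responses — vs Alpha: Beta (payoff 12); vs Beta: Beta (payoff 11); vs Gamma: Alpha (payoff 11); vs Delta: Beta (payoff 6).
Player 2's best responses — vs Alpha: Beta (payoff 11); vs Beta: Delta (payoff 7); vs Gamma: Beta (payoff 10); vs Delta: Alpha (payoff 11).
The only mutual best response is (Beta, Delta); neither player gains by switching there.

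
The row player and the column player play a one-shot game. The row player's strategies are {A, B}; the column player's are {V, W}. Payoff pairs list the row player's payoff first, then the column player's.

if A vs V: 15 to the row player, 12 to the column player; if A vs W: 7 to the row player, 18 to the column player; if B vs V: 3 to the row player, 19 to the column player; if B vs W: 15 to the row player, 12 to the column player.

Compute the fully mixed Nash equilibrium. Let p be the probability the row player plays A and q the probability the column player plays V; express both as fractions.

In a mixed NE each player is indifferent between their pure strategies, so the opponent's mix sets the indifference.
The column player indifferent between V and W: p·12 + (1−p)·19 = p·18 + (1−p)·12 ⟹ 19 + (-7)p = 12 + 6p ⟹ p = 7/13.
The row player indifferent between A and B: q·15 + (1−q)·7 = q·3 + (1−q)·15 ⟹ 7 + 8q = 15 + (-12)q ⟹ q = 2/5.

p = 7/13, q = 2/5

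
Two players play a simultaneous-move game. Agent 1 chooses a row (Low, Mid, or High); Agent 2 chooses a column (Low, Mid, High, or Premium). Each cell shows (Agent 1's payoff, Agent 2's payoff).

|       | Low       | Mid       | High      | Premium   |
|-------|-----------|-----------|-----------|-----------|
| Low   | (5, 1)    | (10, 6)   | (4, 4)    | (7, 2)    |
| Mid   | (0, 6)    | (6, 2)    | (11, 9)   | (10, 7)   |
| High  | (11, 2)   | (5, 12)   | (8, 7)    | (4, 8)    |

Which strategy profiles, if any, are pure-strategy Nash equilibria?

A profile is a Nash equilibrium when each player is best-responding to the other.
Agent 1's best responses — vs Low: High (payoff 11); vs Mid: Low (payoff 10); vs High: Mid (payoff 11); vs Premium: Mid (payoff 10).
Agent 2's best responses — vs Low: Mid (payoff 6); vs Mid: High (payoff 9); vs High: Mid (payoff 12).
Mutual best responses occur at (Low, Mid) and (Mid, High); at each, neither player gains by switching.

(Low, Mid) and (Mid, High)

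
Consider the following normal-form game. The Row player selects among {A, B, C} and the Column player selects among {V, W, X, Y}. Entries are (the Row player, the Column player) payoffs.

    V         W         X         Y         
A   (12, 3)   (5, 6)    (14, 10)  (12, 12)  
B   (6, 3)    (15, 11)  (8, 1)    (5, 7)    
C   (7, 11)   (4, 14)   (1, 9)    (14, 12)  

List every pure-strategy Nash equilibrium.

Find each player's best response to every opponent strategy; NE are the intersections.
The Row player's best responses — vs V: A (payoff 12); vs W: B (payoff 15); vs X: A (payoff 14); vs Y: C (payoff 14).
The Column player's best responses — vs A: Y (payoff 12); vs B: W (payoff 11); vs C: W (payoff 14).
The only mutual best response is (B, W); neither player gains by switching there.

(B, W)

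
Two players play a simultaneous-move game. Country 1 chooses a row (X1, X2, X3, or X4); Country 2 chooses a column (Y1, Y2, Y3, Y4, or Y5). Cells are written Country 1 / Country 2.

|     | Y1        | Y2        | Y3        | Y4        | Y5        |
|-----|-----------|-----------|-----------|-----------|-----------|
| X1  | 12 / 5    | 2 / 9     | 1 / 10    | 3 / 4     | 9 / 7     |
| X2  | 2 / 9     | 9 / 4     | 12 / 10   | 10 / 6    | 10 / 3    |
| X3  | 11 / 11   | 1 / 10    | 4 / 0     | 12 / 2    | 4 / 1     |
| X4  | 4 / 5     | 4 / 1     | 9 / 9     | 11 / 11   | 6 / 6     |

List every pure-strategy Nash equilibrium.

A profile is a Nash equilibrium when each player is best-responding to the other.
Country 1's best responses — vs Y1: X1 (payoff 12); vs Y2: X2 (payoff 9); vs Y3: X2 (payoff 12); vs Y4: X3 (payoff 12); vs Y5: X2 (payoff 10).
Country 2's best responses — vs X1: Y3 (payoff 10); vs X2: Y3 (payoff 10); vs X3: Y1 (payoff 11); vs X4: Y4 (payoff 11).
The only mutual best response is (X2, Y3); neither player gains by switching there.

(X2, Y3)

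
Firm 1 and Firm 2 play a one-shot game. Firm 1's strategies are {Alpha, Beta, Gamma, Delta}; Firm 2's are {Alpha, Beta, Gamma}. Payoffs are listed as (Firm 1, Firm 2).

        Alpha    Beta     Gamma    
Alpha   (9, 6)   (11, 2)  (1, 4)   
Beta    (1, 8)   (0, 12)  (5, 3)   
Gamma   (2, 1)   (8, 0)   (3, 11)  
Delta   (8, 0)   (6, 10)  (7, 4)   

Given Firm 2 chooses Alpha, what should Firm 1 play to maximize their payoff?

With Firm 2 fixed at Alpha, Firm 1's payoffs are: Alpha → 9, Beta → 1, Gamma → 2, Delta → 8.
The maximum is 9, achieved by Alpha.

Alpha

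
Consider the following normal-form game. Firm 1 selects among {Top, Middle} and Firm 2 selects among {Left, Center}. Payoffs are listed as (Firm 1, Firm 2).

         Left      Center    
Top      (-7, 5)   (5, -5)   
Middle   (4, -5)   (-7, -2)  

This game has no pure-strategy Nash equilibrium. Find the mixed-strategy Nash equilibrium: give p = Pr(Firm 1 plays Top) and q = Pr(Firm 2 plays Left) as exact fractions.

p = 3/13, q = 12/23

In a mixed NE each player is indifferent between their pure strategies, so the opponent's mix sets the indifference.
Firm 2 indifferent between Left and Center: p·5 + (1−p)·(-5) = p·(-5) + (1−p)·(-2) ⟹ (-5) + 10p = (-2) + (-3)p ⟹ p = 3/13.
Firm 1 indifferent between Top and Middle: q·(-7) + (1−q)·5 = q·4 + (1−q)·(-7) ⟹ 5 + (-12)q = (-7) + 11q ⟹ q = 12/23.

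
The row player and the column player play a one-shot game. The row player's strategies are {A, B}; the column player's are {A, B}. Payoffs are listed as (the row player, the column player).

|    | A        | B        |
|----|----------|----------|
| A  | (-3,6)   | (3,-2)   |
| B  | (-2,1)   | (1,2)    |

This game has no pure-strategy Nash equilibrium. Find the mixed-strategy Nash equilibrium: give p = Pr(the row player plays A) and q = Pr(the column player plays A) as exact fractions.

Each player's mixing probability is pinned down by making the *other* player indifferent.
The column player indifferent between A and B: p·6 + (1−p)·1 = p·(-2) + (1−p)·2 ⟹ 1 + 5p = 2 + (-4)p ⟹ p = 1/9.
The row player indifferent between A and B: q·(-3) + (1−q)·3 = q·(-2) + (1−q)·1 ⟹ 3 + (-6)q = 1 + (-3)q ⟹ q = 2/3.

p = 1/9, q = 2/3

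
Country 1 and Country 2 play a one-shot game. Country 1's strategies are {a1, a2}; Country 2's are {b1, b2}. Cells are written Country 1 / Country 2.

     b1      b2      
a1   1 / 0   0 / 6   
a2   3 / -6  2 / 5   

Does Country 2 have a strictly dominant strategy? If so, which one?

b2

A strategy is strictly dominant if it gives Country 2 a strictly higher payoff than every other strategy, against every choice by the opponent.
b2 strictly dominates: vs a1: 6 > 0; vs a2: 5 > -6.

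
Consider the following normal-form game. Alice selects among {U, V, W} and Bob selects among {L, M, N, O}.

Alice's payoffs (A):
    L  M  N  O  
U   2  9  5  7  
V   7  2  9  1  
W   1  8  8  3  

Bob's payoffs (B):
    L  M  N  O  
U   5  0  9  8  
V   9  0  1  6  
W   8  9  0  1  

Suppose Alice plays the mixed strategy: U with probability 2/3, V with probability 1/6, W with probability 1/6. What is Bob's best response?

O

Bob's best reply maximizes expected payoff against the mix.
L: (2/3)·5 + (1/6)·9 + (1/6)·8 = 37/6
M: (2/3)·0 + (1/6)·0 + (1/6)·9 = 3/2
N: (2/3)·9 + (1/6)·1 + (1/6)·0 = 37/6
O: (2/3)·8 + (1/6)·6 + (1/6)·1 = 13/2
Highest expected payoff is 13/2, from O.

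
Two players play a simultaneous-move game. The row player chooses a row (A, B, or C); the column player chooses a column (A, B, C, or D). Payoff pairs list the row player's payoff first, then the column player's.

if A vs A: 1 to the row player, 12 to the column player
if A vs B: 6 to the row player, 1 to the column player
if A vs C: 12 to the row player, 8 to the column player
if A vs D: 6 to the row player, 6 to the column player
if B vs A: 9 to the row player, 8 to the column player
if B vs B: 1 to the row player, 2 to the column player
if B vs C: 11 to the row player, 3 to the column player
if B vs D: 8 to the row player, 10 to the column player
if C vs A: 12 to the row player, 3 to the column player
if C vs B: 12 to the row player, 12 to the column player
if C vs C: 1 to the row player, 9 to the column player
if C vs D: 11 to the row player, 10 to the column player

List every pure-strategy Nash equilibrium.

(C, B)

Find each player's best response to every opponent strategy; NE are the intersections.
The row player's best responses — vs A: C (payoff 12); vs B: C (payoff 12); vs C: A (payoff 12); vs D: C (payoff 11).
The column player's best responses — vs A: A (payoff 12); vs B: D (payoff 10); vs C: B (payoff 12).
The only mutual best response is (C, B); neither player gains by switching there.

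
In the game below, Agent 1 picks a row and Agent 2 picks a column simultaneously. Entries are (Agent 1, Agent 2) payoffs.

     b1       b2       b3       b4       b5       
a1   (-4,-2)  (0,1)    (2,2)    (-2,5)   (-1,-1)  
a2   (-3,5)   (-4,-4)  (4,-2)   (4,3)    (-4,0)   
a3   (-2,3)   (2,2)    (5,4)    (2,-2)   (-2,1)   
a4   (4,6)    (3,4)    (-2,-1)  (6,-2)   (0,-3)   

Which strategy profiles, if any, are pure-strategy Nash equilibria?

(a3, b3) and (a4, b1)

Find each player's best response to every opponent strategy; NE are the intersections.
Agent 1's best responses — vs b1: a4 (payoff 4); vs b2: a4 (payoff 3); vs b3: a3 (payoff 5); vs b4: a4 (payoff 6); vs b5: a4 (payoff 0).
Agent 2's best responses — vs a1: b4 (payoff 5); vs a2: b1 (payoff 5); vs a3: b3 (payoff 4); vs a4: b1 (payoff 6).
Mutual best responses occur at (a3, b3) and (a4, b1); at each, neither player gains by switching.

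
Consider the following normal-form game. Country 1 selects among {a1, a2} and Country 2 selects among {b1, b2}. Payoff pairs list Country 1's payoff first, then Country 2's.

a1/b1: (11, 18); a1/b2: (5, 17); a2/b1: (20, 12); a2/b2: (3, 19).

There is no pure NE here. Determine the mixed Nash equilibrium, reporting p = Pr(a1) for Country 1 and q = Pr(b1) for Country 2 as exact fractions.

Each player's mixing probability is pinned down by making the *other* player indifferent.
Country 2 indifferent between b1 and b2: p·18 + (1−p)·12 = p·17 + (1−p)·19 ⟹ 12 + 6p = 19 + (-2)p ⟹ p = 7/8.
Country 1 indifferent between a1 and a2: q·11 + (1−q)·5 = q·20 + (1−q)·3 ⟹ 5 + 6q = 3 + 17q ⟹ q = 2/11.

p = 7/8, q = 2/11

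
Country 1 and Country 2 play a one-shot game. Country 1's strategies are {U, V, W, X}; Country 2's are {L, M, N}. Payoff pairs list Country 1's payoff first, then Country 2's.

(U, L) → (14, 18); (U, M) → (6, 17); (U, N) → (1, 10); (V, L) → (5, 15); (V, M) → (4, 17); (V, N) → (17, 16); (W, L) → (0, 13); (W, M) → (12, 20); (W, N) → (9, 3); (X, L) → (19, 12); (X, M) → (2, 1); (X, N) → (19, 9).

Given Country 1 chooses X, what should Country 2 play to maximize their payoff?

With Country 1 fixed at X, Country 2's payoffs are: L → 12, M → 1, N → 9.
The maximum is 12, achieved by L.

L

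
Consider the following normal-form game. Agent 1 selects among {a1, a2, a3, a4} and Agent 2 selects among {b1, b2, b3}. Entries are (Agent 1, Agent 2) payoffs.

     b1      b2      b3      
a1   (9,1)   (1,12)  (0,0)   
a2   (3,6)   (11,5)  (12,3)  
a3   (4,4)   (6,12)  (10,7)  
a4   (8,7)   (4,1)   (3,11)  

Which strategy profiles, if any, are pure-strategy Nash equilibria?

Find each player's best response to every opponent strategy; NE are the intersections.
Agent 1's best responses — vs b1: a1 (payoff 9); vs b2: a2 (payoff 11); vs b3: a2 (payoff 12).
Agent 2's best responses — vs a1: b2 (payoff 12); vs a2: b1 (payoff 6); vs a3: b2 (payoff 12); vs a4: b3 (payoff 11).
No cell has both players best-responding. For instance, Agent 1's best reply to b3 is a2, but against a2 Agent 2 prefers b1 over b3.

None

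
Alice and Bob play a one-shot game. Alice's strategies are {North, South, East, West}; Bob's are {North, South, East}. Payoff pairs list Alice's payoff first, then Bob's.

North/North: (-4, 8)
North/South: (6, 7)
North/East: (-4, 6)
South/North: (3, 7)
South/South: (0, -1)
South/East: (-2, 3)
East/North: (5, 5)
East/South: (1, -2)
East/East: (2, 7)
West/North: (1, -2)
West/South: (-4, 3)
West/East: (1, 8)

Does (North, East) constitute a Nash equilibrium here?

No

Holding Bob at East: Alice gets -4 from North but could get 2 by switching to East. Alice has a profitable deviation.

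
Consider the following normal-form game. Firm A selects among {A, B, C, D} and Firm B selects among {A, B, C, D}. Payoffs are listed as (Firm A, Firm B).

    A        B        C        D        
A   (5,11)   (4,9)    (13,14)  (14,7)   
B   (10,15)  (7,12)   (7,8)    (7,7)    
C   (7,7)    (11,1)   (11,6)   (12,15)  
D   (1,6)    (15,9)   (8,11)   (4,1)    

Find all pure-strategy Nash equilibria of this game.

A profile is a Nash equilibrium when each player is best-responding to the other.
Firm A's best responses — vs A: B (payoff 10); vs B: D (payoff 15); vs C: A (payoff 13); vs D: A (payoff 14).
Firm B's best responses — vs A: C (payoff 14); vs B: A (payoff 15); vs C: D (payoff 15); vs D: C (payoff 11).
Mutual best responses occur at (A, C) and (B, A); at each, neither player gains by switching.

(A, C) and (B, A)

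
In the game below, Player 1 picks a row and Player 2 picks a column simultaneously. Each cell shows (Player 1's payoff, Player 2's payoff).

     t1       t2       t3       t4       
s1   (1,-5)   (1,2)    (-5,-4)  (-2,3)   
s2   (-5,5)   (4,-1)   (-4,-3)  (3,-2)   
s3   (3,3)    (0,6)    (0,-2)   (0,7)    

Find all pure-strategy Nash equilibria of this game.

Check mutual best responses: a cell is a NE iff neither player can gain by unilaterally deviating.
Player 1's best responses — vs t1: s3 (payoff 3); vs t2: s2 (payoff 4); vs t3: s3 (payoff 0); vs t4: s2 (payoff 3).
Player 2's best responses — vs s1: t4 (payoff 3); vs s2: t1 (payoff 5); vs s3: t4 (payoff 7).
No cell has both players best-responding. For instance, Player 1's best reply to t1 is s3, but against s3 Player 2 prefers t4 over t1.

No pure-strategy Nash equilibrium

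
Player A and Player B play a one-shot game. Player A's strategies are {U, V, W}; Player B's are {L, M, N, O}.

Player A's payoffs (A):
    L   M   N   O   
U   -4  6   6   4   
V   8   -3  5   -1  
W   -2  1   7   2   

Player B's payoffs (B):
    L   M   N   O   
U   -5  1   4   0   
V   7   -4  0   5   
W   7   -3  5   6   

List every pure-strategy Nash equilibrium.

Find each player's best response to every opponent strategy; NE are the intersections.
Player A's best responses — vs L: V (payoff 8); vs M: U (payoff 6); vs N: W (payoff 7); vs O: U (payoff 4).
Player B's best responses — vs U: N (payoff 4); vs V: L (payoff 7); vs W: L (payoff 7).
The only mutual best response is (V, L); neither player gains by switching there.

(V, L)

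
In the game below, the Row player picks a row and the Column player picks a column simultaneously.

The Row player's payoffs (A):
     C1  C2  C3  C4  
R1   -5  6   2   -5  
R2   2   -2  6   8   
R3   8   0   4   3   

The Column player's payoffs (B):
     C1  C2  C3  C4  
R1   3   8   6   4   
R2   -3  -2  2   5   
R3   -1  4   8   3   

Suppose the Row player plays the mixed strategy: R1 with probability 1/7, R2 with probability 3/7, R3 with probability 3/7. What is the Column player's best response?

Compute the Column player's expected payoff from each pure strategy against the given mix.
C1: (1/7)·3 + (3/7)·(-3) + (3/7)·(-1) = -9/7
C2: (1/7)·8 + (3/7)·(-2) + (3/7)·4 = 2
C3: (1/7)·6 + (3/7)·2 + (3/7)·8 = 36/7
C4: (1/7)·4 + (3/7)·5 + (3/7)·3 = 4
Highest expected payoff is 36/7, from C3.

C3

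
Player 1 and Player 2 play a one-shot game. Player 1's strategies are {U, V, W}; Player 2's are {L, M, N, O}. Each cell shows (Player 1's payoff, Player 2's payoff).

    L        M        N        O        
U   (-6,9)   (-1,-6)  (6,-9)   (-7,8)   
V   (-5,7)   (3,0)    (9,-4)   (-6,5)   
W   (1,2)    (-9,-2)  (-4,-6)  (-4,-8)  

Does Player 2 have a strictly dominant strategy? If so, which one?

A strategy is strictly dominant if it gives Player 2 a strictly higher payoff than every other strategy, against every choice by the opponent.
L strictly dominates: vs U: 9 > each of {-6, -9, 8}; vs V: 7 > each of {0, -4, 5}; vs W: 2 > each of {-2, -6, -8}.

L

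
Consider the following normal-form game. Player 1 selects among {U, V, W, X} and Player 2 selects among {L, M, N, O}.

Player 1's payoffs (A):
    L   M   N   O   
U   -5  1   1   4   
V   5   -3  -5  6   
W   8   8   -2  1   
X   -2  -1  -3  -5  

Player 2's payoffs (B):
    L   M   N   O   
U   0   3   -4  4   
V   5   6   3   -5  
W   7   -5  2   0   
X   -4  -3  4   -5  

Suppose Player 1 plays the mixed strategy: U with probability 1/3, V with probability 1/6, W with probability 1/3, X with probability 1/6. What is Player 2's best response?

Compute Player 2's expected payoff from each pure strategy against the given mix.
L: (1/3)·0 + (1/6)·5 + (1/3)·7 + (1/6)·(-4) = 5/2
M: (1/3)·3 + (1/6)·6 + (1/3)·(-5) + (1/6)·(-3) = -1/6
N: (1/3)·(-4) + (1/6)·3 + (1/3)·2 + (1/6)·4 = 1/2
O: (1/3)·4 + (1/6)·(-5) + (1/3)·0 + (1/6)·(-5) = -1/3
Highest expected payoff is 5/2, from L.

L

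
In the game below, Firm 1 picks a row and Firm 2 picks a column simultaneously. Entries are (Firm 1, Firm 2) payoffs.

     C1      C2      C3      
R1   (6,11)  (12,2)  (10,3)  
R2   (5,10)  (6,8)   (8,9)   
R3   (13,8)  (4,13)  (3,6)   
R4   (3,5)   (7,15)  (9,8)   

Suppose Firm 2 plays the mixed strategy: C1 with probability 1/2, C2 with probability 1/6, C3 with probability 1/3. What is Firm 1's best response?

Firm 1's best reply maximizes expected payoff against the mix.
R1: (1/2)·6 + (1/6)·12 + (1/3)·10 = 25/3
R2: (1/2)·5 + (1/6)·6 + (1/3)·8 = 37/6
R3: (1/2)·13 + (1/6)·4 + (1/3)·3 = 49/6
R4: (1/2)·3 + (1/6)·7 + (1/3)·9 = 17/3
Highest expected payoff is 25/3, from R1.

R1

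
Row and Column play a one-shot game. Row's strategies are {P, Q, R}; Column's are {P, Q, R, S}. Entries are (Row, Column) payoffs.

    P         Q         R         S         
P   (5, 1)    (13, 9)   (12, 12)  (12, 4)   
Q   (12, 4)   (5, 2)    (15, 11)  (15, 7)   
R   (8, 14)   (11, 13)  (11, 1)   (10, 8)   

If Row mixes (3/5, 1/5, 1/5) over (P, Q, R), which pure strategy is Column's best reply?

Column's best reply maximizes expected payoff against the mix.
P: (3/5)·1 + (1/5)·4 + (1/5)·14 = 21/5
Q: (3/5)·9 + (1/5)·2 + (1/5)·13 = 42/5
R: (3/5)·12 + (1/5)·11 + (1/5)·1 = 48/5
S: (3/5)·4 + (1/5)·7 + (1/5)·8 = 27/5
Highest expected payoff is 48/5, from R.

R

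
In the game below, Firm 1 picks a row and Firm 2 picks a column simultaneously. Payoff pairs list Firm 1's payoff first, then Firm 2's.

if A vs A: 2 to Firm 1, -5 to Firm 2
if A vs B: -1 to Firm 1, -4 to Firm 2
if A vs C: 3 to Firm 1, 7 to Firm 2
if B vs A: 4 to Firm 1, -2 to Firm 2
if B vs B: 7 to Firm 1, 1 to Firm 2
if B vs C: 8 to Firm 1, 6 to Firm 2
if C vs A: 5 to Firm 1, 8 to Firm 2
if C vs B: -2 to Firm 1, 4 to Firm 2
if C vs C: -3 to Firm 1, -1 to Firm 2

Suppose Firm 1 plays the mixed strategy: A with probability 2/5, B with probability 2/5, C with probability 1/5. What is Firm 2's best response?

C

Firm 2's best reply maximizes expected payoff against the mix.
A: (2/5)·(-5) + (2/5)·(-2) + (1/5)·8 = -6/5
B: (2/5)·(-4) + (2/5)·1 + (1/5)·4 = -2/5
C: (2/5)·7 + (2/5)·6 + (1/5)·(-1) = 5
Highest expected payoff is 5, from C.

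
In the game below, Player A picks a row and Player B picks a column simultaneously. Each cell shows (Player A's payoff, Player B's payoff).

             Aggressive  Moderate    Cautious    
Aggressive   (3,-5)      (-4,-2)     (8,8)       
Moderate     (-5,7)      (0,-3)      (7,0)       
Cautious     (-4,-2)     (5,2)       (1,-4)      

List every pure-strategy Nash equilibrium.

(Aggressive, Cautious) and (Cautious, Moderate)

A profile is a Nash equilibrium when each player is best-responding to the other.
Player A's best responses — vs Aggressive: Aggressive (payoff 3); vs Moderate: Cautious (payoff 5); vs Cautious: Aggressive (payoff 8).
Player B's best responses — vs Aggressive: Cautious (payoff 8); vs Moderate: Aggressive (payoff 7); vs Cautious: Moderate (payoff 2).
Mutual best responses occur at (Aggressive, Cautious) and (Cautious, Moderate); at each, neither player gains by switching.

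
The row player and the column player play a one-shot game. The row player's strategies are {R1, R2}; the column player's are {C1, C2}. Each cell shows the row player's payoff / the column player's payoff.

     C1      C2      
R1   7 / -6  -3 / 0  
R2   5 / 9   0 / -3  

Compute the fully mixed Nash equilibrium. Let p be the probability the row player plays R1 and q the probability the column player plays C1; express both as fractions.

p = 2/3, q = 3/5

Each player's mixing probability is pinned down by making the *other* player indifferent.
The column player indifferent between C1 and C2: p·(-6) + (1−p)·9 = p·0 + (1−p)·(-3) ⟹ 9 + (-15)p = (-3) + 3p ⟹ p = 2/3.
The row player indifferent between R1 and R2: q·7 + (1−q)·(-3) = q·5 + (1−q)·0 ⟹ (-3) + 10q = 0 + 5q ⟹ q = 3/5.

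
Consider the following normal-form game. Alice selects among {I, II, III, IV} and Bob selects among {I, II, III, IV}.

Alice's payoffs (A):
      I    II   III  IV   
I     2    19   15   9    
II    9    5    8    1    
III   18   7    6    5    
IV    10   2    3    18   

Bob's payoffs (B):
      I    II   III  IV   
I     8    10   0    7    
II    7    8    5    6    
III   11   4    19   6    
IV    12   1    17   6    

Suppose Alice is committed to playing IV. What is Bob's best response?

With Alice fixed at IV, Bob's payoffs are: I → 12, II → 1, III → 17, IV → 6.
The maximum is 17, achieved by III.

III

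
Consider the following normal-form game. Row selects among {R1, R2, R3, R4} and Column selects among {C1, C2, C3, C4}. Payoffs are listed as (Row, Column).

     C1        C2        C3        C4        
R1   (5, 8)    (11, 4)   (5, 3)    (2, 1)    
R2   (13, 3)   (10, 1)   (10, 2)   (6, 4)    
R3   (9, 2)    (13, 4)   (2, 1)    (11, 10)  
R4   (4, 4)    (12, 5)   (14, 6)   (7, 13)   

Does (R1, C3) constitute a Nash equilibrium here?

No

Holding Column at C3: Row gets 5 from R1 but could get 14 by switching to R4. Row has a profitable deviation.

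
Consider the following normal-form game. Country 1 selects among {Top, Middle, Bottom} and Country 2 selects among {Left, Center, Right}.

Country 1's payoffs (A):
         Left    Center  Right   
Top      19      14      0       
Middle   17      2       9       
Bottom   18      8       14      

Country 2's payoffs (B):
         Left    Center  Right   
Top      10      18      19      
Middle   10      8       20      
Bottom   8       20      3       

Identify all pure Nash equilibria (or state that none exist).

Check mutual best responses: a cell is a NE iff neither player can gain by unilaterally deviating.
Country 1's best responses — vs Left: Top (payoff 19); vs Center: Top (payoff 14); vs Right: Bottom (payoff 14).
Country 2's best responses — vs Top: Right (payoff 19); vs Middle: Right (payoff 20); vs Bottom: Center (payoff 20).
No cell has both players best-responding. For instance, Country 1's best reply to Left is Top, but against Top Country 2 prefers Right over Left.

There is no pure-strategy Nash equilibrium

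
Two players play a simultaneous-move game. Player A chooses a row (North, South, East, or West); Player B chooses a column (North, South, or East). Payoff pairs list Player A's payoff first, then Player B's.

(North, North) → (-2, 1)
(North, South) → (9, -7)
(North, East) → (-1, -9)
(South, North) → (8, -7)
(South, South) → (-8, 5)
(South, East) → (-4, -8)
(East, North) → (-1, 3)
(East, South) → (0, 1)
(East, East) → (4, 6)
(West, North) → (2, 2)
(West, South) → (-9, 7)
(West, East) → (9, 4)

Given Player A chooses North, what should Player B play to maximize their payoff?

North

With Player A fixed at North, Player B's payoffs are: North → 1, South → -7, East → -9.
The maximum is 1, achieved by North.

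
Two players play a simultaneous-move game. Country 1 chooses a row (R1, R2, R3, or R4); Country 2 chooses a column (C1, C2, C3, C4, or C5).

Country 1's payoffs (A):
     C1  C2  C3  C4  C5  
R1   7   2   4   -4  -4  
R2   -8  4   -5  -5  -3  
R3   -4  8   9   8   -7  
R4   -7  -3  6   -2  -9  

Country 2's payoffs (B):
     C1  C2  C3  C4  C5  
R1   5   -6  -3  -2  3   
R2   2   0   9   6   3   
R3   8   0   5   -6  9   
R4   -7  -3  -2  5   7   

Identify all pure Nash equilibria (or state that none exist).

Check mutual best responses: a cell is a NE iff neither player can gain by unilaterally deviating.
Country 1's best responses — vs C1: R1 (payoff 7); vs C2: R3 (payoff 8); vs C3: R3 (payoff 9); vs C4: R3 (payoff 8); vs C5: R2 (payoff -3).
Country 2's best responses — vs R1: C1 (payoff 5); vs R2: C3 (payoff 9); vs R3: C5 (payoff 9); vs R4: C5 (payoff 7).
The only mutual best response is (R1, C1); neither player gains by switching there.

(R1, C1)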